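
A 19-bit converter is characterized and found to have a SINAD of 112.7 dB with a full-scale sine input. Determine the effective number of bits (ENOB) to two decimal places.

18.43 bits

ENOB = (SINAD − 1.76) / 6.02 = (112.7 − 1.76)/6.02 = 18.429.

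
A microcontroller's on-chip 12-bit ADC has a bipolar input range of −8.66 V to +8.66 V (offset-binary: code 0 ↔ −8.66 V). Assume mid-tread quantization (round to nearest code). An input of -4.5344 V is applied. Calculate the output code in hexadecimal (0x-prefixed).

LSB = 17.32 V / 4096 = 4.229 mV.
(-4.5344 − (−8.66)) / 0.00422852 = 975.662 LSBs.
round(975.662) = 976.
In hexadecimal (0x-prefixed): 0x3D0.

code 0x3D0 (decimal 976)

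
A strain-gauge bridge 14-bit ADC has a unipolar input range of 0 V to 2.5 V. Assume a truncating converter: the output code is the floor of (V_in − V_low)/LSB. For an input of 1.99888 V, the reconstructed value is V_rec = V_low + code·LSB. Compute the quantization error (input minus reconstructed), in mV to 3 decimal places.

One LSB is 2.5 V / 16384 = 152.59 µV.
(1.99888 − 0)/0.000152588 = 13099.8600; ⌊·⌋ gives code 13099.
V_rec = 0 + 13099·0.000152588 = 1.9987488 V.
Error = 1.99888 − 1.9987488 = 0.000131221 V = 0.131 mV.

0.131 mV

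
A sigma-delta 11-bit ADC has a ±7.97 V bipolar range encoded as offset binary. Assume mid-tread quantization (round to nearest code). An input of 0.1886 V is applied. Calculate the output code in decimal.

code 1048

With 2048 levels over 15.94 V, one step is 7.783 mV.
(0.1886 − (−7.97)) / 0.0077832 = 1048.232 LSBs.
Round → code 1048.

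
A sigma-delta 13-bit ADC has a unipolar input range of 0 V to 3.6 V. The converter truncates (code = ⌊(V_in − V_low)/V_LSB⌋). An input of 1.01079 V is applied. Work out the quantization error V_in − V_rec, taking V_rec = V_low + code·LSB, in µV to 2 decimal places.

One LSB is 3.6 V / 8192 = 439.45 µV.
(1.01079 − 0)/0.000439453 = 2300.1088; ⌊·⌋ gives code 2300.
Code 2300 maps back to 0 + 2300×0.000439453 V = 1.0107422 V.
Error = 1.01079 − 1.0107422 = 4.78125e-05 V = 47.81 µV.

47.81 µV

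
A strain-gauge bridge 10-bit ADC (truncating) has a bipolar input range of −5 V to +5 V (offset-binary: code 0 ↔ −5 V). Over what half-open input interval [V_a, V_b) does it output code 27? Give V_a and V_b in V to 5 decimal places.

[-4.73633 V, -4.72656 V)

LSB = 10/2^10 = 9.766 mV.
V_a = V_low + 27·LSB = -4.73633 V; V_b = V_low + 28·LSB = -4.72656 V.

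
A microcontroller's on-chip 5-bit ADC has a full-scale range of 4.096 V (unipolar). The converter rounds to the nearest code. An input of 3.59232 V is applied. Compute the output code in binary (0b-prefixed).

code 0b11100 (decimal 28)

Full-scale span = 4.096 V; LSB = 4.096/2^5 = 128.000 mV.
(V_in − V_low)/LSB = (3.59232 − 0) / 0.128 = 28.065.
So the output code is 28.
In binary (0b-prefixed): 0b11100.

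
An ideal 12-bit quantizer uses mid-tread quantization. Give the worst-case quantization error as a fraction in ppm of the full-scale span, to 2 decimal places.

122.07 ppm

Rounding → worst-case error = ½ LSB = V_FS/2^13, so 1e+06/8192 = 122.07 ppm of full scale.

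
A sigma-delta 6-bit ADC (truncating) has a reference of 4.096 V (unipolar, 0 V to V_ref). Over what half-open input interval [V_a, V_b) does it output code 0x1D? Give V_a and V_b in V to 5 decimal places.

[1.85600 V, 1.92000 V)

LSB = 4.096/2^6 = 64.000 mV.
Code 0x1D = 29 decimal.
V_a = V_low + 29·LSB = 1.856 V; V_b = V_low + 30·LSB = 1.92 V.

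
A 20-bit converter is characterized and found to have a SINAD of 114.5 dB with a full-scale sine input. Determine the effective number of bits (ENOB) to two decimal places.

18.73 bits

ENOB = (SINAD − 1.76) / 6.02 = (114.5 − 1.76)/6.02 = 18.728.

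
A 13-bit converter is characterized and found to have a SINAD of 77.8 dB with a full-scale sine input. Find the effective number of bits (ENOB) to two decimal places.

12.63 bits

ENOB = (SINAD − 1.76) / 6.02 = (77.8 − 1.76)/6.02 = 12.631.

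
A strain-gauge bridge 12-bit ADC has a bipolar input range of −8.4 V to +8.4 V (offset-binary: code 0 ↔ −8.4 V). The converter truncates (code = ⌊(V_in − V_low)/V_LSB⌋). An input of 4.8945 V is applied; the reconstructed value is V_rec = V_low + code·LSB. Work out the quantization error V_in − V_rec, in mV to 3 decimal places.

One LSB is 16.8 V / 4096 = 4.102 mV.
(V_in − V_low)/LSB = (4.8945 − (−8.4))/0.00410156 = 3241.3257 → code 3241 (floor).
Code 3241 maps back to (−8.4) + 3241×0.00410156 V = 4.8931641 V.
V_in − V_rec = 0.00133594 V = 1.336 mV.

1.336 mV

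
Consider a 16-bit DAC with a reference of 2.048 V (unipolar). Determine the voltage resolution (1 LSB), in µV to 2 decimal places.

Full-scale span = 2.048 V.
LSB = 2.048 / 2^16 = 2.048 / 65536 = 3.125e-05 V = 31.25 µV.

31.25 µV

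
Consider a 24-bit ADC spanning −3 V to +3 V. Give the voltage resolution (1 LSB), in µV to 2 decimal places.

0.36 µV

Full-scale span = 6 V.
LSB = 6 / 2^24 = 6 / 16777216 = 3.57628e-07 V = 0.36 µV.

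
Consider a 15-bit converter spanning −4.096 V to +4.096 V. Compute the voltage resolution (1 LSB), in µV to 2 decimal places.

Full-scale span = 8.192 V.
LSB = 8.192 / 2^15 = 8.192 / 32768 = 0.00025 V = 250.00 µV.

250.00 µV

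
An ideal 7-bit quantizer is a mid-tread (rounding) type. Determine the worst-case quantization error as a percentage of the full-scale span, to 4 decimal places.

Rounding → worst-case error = ½ LSB = V_FS/2^8, so 100/256 = 0.390625 % of full scale.

0.3906 %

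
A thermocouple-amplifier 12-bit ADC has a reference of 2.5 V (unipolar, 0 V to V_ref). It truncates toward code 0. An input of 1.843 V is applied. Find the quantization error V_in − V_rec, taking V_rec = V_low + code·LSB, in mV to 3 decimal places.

One LSB is 2.5 V / 4096 = 0.610 mV.
(V_in − V_low)/LSB = (1.843 − 0)/0.000610352 = 3019.5712 → code 3019 (floor).
Code 3019 maps back to 0 + 3019×0.000610352 V = 1.8426514 V.
V_in − V_rec = 0.000348633 V = 0.349 mV.

0.349 mV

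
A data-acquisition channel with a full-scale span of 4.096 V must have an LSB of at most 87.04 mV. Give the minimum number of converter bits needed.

6 bits

Number of steps required ≥ 4.096 V / 87.04 mV = 47.06.
Need 2^N ≥ 47.06; 2^5 = 32, 2^6 = 64.
Minimum N = 6.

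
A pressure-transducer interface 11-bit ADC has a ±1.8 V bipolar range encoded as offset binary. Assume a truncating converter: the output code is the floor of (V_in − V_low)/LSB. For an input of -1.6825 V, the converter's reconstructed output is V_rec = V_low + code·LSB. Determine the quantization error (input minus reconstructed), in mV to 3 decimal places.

1.484 mV

One LSB is 3.6 V / 2048 = 1.758 mV.
(-1.6825 − (−1.8))/0.00175781 = 66.8444; ⌊·⌋ gives code 66.
Code 66 maps back to (−1.8) + 66×0.00175781 V = -1.6839844 V.
Error = -1.6825 − (−1.6839844) = 0.00148438 V = 1.484 mV.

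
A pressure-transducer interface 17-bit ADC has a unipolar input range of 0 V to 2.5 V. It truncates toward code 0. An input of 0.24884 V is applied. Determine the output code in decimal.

code 13046

With 131072 levels over 2.5 V, one step is 19.07 µV.
(0.24884 − 0) / 1.90735e-05 = 13046.383 LSBs.
Floor → code 13046.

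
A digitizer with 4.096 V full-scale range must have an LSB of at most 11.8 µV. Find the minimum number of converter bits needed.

19 bits

Number of steps required ≥ 4.096 V / 11.8 µV = 347118.64.
Need 2^N ≥ 347118.64; 2^18 = 262144, 2^19 = 524288.
Minimum N = 19.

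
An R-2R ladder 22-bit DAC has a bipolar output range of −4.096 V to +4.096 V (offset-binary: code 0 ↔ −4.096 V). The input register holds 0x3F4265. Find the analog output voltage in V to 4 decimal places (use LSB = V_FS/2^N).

LSB = 8.192 V / 2^22 = 1.95 µV.
Code 0x3F4265 = 4145765 decimal.
V_out = (−4.096) + 4145765 × 1.95313e-06 V = 4.0012 V.

4.0012 V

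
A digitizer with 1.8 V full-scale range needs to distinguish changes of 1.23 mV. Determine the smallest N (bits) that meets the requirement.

11 bits

Number of steps required ≥ 1.8 V / 1.23 mV = 1463.41.
Need 2^N ≥ 1463.41; 2^10 = 1024, 2^11 = 2048.
Minimum N = 11.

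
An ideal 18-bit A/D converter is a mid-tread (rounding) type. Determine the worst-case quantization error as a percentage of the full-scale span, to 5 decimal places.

0.00019 %

Rounding → worst-case error = ½ LSB = V_FS/2^19, so 100/524288 = 0.000190735 % of full scale.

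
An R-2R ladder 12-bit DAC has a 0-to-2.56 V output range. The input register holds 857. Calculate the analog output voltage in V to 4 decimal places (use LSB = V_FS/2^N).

LSB = 2.56 V / 2^12 = 0.625 mV.
V_out = 0 + 857 × 0.000625 V = 0.535625 V.

0.5356 V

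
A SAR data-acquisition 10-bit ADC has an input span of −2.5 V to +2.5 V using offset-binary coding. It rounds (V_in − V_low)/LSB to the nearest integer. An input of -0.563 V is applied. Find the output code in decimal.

With 1024 levels over 5 V, one step is 4.883 mV.
(-0.563 − (−2.5)) / 0.00488281 = 396.698 LSBs.
Round → code 397.

code 397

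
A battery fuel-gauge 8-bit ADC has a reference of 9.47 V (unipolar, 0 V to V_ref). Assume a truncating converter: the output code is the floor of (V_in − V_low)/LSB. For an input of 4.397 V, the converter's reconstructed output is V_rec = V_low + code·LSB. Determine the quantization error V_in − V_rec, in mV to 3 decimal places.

One LSB is 9.47 V / 256 = 36.992 mV.
Scaled input = 118.8629 LSBs, so code = 118.
Reconstructed: 4.3650781 V.
Error = 4.397 − 4.3650781 = 0.0319219 V = 31.922 mV.

31.922 mV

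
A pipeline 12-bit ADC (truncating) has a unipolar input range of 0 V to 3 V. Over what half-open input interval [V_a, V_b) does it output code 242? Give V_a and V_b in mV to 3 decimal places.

LSB = 3/2^12 = 0.732 mV.
V_a = V_low + 242·LSB = 0.177246 V; V_b = V_low + 243·LSB = 0.177979 V.

[177.246 mV, 177.979 mV)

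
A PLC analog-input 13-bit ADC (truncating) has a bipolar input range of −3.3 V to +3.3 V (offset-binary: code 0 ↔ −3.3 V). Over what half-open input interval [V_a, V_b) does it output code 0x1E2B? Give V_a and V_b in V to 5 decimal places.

[2.92214 V, 2.92295 V)

LSB = 6.6/2^13 = 0.806 mV.
Code 0x1E2B = 7723 decimal.
V_a = V_low + 7723·LSB = 2.92214 V; V_b = V_low + 7724·LSB = 2.92295 V.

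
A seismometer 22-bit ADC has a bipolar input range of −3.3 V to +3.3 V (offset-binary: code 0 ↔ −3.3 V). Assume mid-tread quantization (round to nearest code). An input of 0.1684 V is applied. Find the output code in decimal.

Full-scale span = 6.6 V; LSB = 6.6/2^22 = 1.57 µV.
Input sits at 2204170.302 steps above V_low.
round(2204170.302) = 2204170.

code 2204170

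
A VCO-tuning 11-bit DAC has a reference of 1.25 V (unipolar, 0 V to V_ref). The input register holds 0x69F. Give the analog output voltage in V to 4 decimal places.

1.0345 V

LSB = 1.25 V / 2^11 = 0.610 mV.
Code 0x69F = 1695 decimal.
V_out = 0 + 1695 × 0.000610352 V = 1.03455 V.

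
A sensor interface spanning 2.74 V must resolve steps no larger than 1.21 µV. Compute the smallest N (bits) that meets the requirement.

Number of steps required ≥ 2.74 V / 1.21 µV = 2264462.81.
Need 2^N ≥ 2264462.81; 2^21 = 2097152, 2^22 = 4194304.
Minimum N = 22.

22 bits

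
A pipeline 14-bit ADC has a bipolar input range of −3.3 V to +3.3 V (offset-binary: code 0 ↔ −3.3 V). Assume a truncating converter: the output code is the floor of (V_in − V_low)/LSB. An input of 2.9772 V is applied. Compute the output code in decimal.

code 15582

Full-scale span = 6.6 V; LSB = 6.6/2^14 = 402.83 µV.
(V_in − V_low)/LSB = (2.9772 − (−3.3)) / 0.000402832 = 15582.673.
Floor → code 15582.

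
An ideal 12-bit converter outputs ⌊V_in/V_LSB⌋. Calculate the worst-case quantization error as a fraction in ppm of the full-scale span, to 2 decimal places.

Truncating → worst-case error = 1 LSB = V_FS/2^12, so 1e+06/4096 = 244.141 ppm of full scale.

244.14 ppm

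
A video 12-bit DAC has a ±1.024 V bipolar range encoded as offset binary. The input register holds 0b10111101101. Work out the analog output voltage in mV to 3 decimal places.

LSB = 2.048 V / 2^12 = 0.500 mV.
Code 0b10111101101 = 1517 decimal.
V_out = (−1.024) + 1517 × 0.0005 V = -0.2655 V.
= -265.500 mV.

-265.500 mV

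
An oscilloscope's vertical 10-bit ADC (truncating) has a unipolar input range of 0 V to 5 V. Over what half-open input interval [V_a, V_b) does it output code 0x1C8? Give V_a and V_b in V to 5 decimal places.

[2.22656 V, 2.23145 V)

LSB = 5/2^10 = 4.883 mV.
Code 0x1C8 = 456 decimal.
V_a = V_low + 456·LSB = 2.22656 V; V_b = V_low + 457·LSB = 2.23145 V.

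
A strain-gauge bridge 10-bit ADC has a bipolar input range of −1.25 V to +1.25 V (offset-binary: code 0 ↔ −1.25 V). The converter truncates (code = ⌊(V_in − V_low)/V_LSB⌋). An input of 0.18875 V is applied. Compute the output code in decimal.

code 589

With 1024 levels over 2.5 V, one step is 2.441 mV.
(V_in − V_low)/LSB = (0.18875 − (−1.25)) / 0.00244141 = 589.312.
⌊·⌋(589.312) = 589.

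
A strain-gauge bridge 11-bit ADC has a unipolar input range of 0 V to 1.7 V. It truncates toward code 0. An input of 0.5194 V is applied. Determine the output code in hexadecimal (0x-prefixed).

code 0x271 (decimal 625)

With 2048 levels over 1.7 V, one step is 0.830 mV.
(0.5194 − 0) / 0.000830078 = 625.724 LSBs.
So the output code is 625.
In hexadecimal (0x-prefixed): 0x271.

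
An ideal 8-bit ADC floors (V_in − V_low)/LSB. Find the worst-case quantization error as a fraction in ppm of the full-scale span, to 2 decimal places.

3906.25 ppm

Truncating → worst-case error = 1 LSB = V_FS/2^8, so 1e+06/256 = 3906.25 ppm of full scale.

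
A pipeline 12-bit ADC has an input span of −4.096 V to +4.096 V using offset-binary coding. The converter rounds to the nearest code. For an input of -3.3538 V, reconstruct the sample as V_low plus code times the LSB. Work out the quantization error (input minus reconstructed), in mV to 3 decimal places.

0.200 mV

LSB = 8.192/2^12 = 2.000 mV.
(V_in − V_low)/LSB = (-3.3538 − (−4.096))/0.002 = 371.1000 → code 371 (round).
Reconstructed: -3.354 V.
V_in − V_rec = 0.0002 V = 0.200 mV.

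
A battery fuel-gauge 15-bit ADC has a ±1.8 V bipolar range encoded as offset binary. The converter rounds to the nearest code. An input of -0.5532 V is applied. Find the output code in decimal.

code 11349

With 32768 levels over 3.6 V, one step is 109.86 µV.
(-0.5532 − (−1.8)) / 0.000109863 = 11348.651 LSBs.
So the output code is 11349.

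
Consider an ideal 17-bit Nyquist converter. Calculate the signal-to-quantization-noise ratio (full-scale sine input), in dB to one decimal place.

SNR ≈ 6.02·N + 1.76 dB = 6.02·17 + 1.76 = 104.10 dB.

104.1 dB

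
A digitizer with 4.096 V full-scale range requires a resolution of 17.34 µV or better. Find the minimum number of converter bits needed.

18 bits

Number of steps required ≥ 4.096 V / 17.34 µV = 236216.84.
Need 2^N ≥ 236216.84; 2^17 = 131072, 2^18 = 262144.
Minimum N = 18.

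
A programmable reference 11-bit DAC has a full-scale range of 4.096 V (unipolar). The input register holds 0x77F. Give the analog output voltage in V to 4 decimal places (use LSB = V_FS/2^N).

LSB = 4.096 V / 2^11 = 2.000 mV.
Code 0x77F = 1919 decimal.
V_out = 0 + 1919 × 0.002 V = 3.838 V.

3.8380 V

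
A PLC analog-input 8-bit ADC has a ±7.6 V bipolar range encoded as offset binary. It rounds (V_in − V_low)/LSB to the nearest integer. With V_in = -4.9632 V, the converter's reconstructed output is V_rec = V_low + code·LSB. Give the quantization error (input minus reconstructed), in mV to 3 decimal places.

Step size: 15.2 V ÷ 2^8 = 59.375 mV.
(V_in − V_low)/LSB = (-4.9632 − (−7.6))/0.059375 = 44.4093 → code 44 (round).
Reconstructed: -4.9875 V.
Error = -4.9632 − (−4.9875) = 0.0243 V = 24.300 mV.

24.300 mV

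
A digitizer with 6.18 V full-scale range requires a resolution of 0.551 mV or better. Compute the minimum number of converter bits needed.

14 bits

Number of steps required ≥ 6.18 V / 0.551 mV = 11215.97.
Need 2^N ≥ 11215.97; 2^13 = 8192, 2^14 = 16384.
Minimum N = 14.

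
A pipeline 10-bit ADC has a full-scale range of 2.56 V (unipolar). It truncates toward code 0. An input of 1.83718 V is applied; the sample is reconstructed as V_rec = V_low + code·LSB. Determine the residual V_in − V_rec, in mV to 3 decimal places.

One LSB is 2.56 V / 1024 = 2.500 mV.
(V_in − V_low)/LSB = (1.83718 − 0)/0.0025 = 734.8720 → code 734 (floor).
V_rec = 0 + 734·0.0025 = 1.835 V.
Error = 1.83718 − 1.835 = 0.00218 V = 2.180 mV.

2.180 mV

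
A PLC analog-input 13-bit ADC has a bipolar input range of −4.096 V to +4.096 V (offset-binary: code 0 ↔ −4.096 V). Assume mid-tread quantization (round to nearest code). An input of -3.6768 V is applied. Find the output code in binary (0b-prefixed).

code 0b110100011 (decimal 419)

With 8192 levels over 8.192 V, one step is 1.000 mV.
(-3.6768 − (−4.096)) / 0.001 = 419.200 LSBs.
round(419.200) = 419.
In binary (0b-prefixed): 0b110100011.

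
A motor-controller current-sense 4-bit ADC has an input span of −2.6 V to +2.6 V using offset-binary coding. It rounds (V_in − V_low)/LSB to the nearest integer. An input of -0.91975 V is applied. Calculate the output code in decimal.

code 5

LSB = 5.2 V / 16 = 325.000 mV.
Input sits at 5.170 steps above V_low.
So the output code is 5.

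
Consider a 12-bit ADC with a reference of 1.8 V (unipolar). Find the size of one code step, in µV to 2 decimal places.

439.45 µV

Full-scale span = 1.8 V.
LSB = 1.8 / 2^12 = 1.8 / 4096 = 0.000439453 V = 439.45 µV.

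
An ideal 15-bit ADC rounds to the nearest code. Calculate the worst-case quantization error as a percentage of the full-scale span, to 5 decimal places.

0.00153 %

Rounding → worst-case error = ½ LSB = V_FS/2^16, so 100/65536 = 0.00152588 % of full scale.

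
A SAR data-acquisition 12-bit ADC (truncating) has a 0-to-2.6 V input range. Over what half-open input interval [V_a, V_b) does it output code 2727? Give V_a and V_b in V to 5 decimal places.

LSB = 2.6/2^12 = 0.635 mV.
V_a = V_low + 2727·LSB = 1.73101 V; V_b = V_low + 2728·LSB = 1.73164 V.

[1.73101 V, 1.73164 V)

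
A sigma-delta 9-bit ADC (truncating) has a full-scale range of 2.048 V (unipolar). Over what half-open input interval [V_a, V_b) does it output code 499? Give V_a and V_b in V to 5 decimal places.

LSB = 2.048/2^9 = 4.000 mV.
V_a = V_low + 499·LSB = 1.996 V; V_b = V_low + 500·LSB = 2 V.

[1.99600 V, 2.00000 V)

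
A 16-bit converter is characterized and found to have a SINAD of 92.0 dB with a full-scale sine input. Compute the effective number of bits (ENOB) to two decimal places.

ENOB = (SINAD − 1.76) / 6.02 = (92.0 − 1.76)/6.02 = 14.990.

14.99 bits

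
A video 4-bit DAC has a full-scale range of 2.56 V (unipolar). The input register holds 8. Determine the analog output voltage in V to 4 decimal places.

LSB = 2.56 V / 2^4 = 160.000 mV.
V_out = 0 + 8 × 0.16 V = 1.28 V.

1.2800 V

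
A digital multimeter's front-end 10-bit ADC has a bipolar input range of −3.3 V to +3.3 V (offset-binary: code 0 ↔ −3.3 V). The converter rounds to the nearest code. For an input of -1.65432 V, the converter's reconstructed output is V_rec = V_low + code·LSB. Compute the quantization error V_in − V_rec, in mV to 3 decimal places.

LSB = 6.6/2^10 = 6.445 mV.
(V_in − V_low)/LSB = (-1.65432 − (−3.3))/0.00644531 = 255.3297 → code 255 (round).
Reconstructed: -1.6564453 V.
V_in − V_rec = 0.00212531 V = 2.125 mV.

2.125 mV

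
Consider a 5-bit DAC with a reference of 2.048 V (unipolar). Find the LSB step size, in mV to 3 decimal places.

Full-scale span = 2.048 V.
LSB = 2.048 / 2^5 = 2.048 / 32 = 0.064 V = 64.000 mV.

64.000 mV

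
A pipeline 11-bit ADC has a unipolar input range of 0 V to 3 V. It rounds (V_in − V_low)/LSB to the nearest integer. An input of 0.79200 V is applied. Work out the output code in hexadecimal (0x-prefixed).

code 0x21D (decimal 541)

LSB = 3 V / 2048 = 1.465 mV.
(0.79200 − 0) / 0.00146484 = 540.672 LSBs.
round(540.672) = 541.
In hexadecimal (0x-prefixed): 0x21D.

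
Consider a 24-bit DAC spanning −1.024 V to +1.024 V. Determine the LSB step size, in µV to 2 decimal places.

0.12 µV

Full-scale span = 2.048 V.
LSB = 2.048 / 2^24 = 2.048 / 16777216 = 1.2207e-07 V = 0.12 µV.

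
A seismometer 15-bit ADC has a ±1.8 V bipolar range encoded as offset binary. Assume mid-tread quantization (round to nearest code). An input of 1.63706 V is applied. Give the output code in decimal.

Full-scale span = 3.6 V; LSB = 3.6/2^15 = 109.86 µV.
Input sits at 31284.884 steps above V_low.
So the output code is 31285.

code 31285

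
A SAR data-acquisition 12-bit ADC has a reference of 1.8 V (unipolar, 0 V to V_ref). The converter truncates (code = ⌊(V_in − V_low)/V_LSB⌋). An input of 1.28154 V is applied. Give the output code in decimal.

code 2916

Full-scale span = 1.8 V; LSB = 1.8/2^12 = 439.45 µV.
(1.28154 − 0) / 0.000439453 = 2916.215 LSBs.
⌊·⌋(2916.215) = 2916.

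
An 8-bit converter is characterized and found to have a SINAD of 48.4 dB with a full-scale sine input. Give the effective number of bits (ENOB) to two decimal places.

7.75 bits

ENOB = (SINAD − 1.76) / 6.02 = (48.4 − 1.76)/6.02 = 7.748.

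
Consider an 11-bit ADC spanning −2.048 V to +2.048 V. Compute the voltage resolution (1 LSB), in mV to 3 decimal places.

Full-scale span = 4.096 V.
LSB = 4.096 / 2^11 = 4.096 / 2048 = 0.002 V = 2.000 mV.

2.000 mV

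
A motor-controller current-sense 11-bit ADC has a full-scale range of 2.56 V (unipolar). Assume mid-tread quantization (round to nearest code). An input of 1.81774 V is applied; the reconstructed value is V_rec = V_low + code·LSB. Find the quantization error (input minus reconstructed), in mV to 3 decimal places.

0.240 mV

One LSB is 2.56 V / 2048 = 1.250 mV.
Scaled input = 1454.1920 LSBs, so code = 1454.
Code 1454 maps back to 0 + 1454×0.00125 V = 1.8175 V.
Difference: 0.00024 V → 0.240 mV.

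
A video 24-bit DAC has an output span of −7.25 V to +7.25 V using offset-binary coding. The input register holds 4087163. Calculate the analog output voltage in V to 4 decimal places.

LSB = 14.5 V / 2^24 = 0.86 µV.
V_out = (−7.25) + 4087163 × 8.64267e-07 V = -3.7176 V.

-3.7176 V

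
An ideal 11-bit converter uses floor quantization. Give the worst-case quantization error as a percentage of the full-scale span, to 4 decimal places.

0.0488 %

Truncating → worst-case error = 1 LSB = V_FS/2^11, so 100/2048 = 0.0488281 % of full scale.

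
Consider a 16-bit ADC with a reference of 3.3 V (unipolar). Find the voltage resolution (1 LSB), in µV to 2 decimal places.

Full-scale span = 3.3 V.
LSB = 3.3 / 2^16 = 3.3 / 65536 = 5.0354e-05 V = 50.35 µV.

50.35 µV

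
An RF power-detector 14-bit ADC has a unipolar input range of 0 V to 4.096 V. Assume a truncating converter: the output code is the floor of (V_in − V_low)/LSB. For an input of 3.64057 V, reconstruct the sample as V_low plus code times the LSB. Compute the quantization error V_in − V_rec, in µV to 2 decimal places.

Step size: 4.096 V ÷ 2^14 = 250.00 µV.
Scaled input = 14562.2800 LSBs, so code = 14562.
Code 14562 maps back to 0 + 14562×0.00025 V = 3.6405 V.
V_in − V_rec = 7e-05 V = 70.00 µV.

70.00 µV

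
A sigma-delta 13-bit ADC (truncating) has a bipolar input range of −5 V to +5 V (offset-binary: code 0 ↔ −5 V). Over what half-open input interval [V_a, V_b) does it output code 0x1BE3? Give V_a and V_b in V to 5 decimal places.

LSB = 10/2^13 = 1.221 mV.
Code 0x1BE3 = 7139 decimal.
V_a = V_low + 7139·LSB = 3.7146 V; V_b = V_low + 7140·LSB = 3.71582 V.

[3.71460 V, 3.71582 V)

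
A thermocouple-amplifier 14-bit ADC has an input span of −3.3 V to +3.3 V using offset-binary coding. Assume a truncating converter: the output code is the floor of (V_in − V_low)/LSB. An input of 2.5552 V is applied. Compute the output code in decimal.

LSB = 6.6 V / 16384 = 402.83 µV.
(2.5552 − (−3.3)) / 0.000402832 = 14535.090 LSBs.
So the output code is 14535.

code 14535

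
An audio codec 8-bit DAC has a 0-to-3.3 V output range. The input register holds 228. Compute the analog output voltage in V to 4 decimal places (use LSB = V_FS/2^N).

LSB = 3.3 V / 2^8 = 12.891 mV.
V_out = 0 + 228 × 0.0128906 V = 2.93906 V.

2.9391 V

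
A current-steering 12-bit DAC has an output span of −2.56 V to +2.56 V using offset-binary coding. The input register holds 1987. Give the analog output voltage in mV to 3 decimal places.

LSB = 5.12 V / 2^12 = 1.250 mV.
V_out = (−2.56) + 1987 × 0.00125 V = -0.07625 V.
= -76.250 mV.

-76.250 mV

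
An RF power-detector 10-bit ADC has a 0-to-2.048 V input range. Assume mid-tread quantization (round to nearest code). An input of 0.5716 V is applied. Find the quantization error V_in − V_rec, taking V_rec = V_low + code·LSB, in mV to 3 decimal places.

Step size: 2.048 V ÷ 2^10 = 2.000 mV.
Scaled input = 285.8000 LSBs, so code = 286.
Code 286 maps back to 0 + 286×0.002 V = 0.572 V.
V_in − V_rec = -0.0004 V = -0.400 mV.

-0.400 mV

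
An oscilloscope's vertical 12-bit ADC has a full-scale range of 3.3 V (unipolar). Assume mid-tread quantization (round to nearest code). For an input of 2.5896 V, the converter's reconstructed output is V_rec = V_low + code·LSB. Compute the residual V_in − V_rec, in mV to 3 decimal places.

0.196 mV

One LSB is 3.3 V / 4096 = 0.806 mV.
(2.5896 − 0)/0.000805664 = 3214.2429; round gives code 3214.
Reconstructed: 2.5894043 V.
Error = 2.5896 − 2.5894043 = 0.000195703 V = 0.196 mV.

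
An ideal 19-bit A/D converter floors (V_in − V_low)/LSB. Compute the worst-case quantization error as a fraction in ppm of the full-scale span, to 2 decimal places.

1.91 ppm

Truncating → worst-case error = 1 LSB = V_FS/2^19, so 1e+06/524288 = 1.90735 ppm of full scale.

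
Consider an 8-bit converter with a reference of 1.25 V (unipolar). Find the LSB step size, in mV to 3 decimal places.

Full-scale span = 1.25 V.
LSB = 1.25 / 2^8 = 1.25 / 256 = 0.00488281 V = 4.883 mV.

4.883 mV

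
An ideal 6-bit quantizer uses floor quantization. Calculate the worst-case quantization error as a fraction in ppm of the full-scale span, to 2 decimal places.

15625.00 ppm

Truncating → worst-case error = 1 LSB = V_FS/2^6, so 1e+06/64 = 15625 ppm of full scale.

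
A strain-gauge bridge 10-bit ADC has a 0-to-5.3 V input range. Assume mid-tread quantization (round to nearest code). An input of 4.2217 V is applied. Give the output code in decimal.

code 816

With 1024 levels over 5.3 V, one step is 5.176 mV.
Input sits at 815.664 steps above V_low.
So the output code is 816.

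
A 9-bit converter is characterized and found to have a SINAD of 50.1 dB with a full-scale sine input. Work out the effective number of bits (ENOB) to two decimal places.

ENOB = (SINAD − 1.76) / 6.02 = (50.1 − 1.76)/6.02 = 8.030.

8.03 bits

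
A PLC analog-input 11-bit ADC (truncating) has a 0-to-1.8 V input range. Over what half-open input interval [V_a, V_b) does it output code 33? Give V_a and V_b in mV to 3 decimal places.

LSB = 1.8/2^11 = 0.879 mV.
V_a = V_low + 33·LSB = 0.0290039 V; V_b = V_low + 34·LSB = 0.0298828 V.

[29.004 mV, 29.883 mV)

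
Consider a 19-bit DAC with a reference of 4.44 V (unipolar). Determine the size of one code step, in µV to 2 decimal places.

Full-scale span = 4.44 V.
LSB = 4.44 / 2^19 = 4.44 / 524288 = 8.46863e-06 V = 8.47 µV.

8.47 µV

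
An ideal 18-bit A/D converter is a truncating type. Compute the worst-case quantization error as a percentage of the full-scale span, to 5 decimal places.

Truncating → worst-case error = 1 LSB = V_FS/2^18, so 100/262144 = 0.00038147 % of full scale.

0.00038 %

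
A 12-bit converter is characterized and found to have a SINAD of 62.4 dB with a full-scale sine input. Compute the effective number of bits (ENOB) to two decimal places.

10.07 bits

ENOB = (SINAD − 1.76) / 6.02 = (62.4 − 1.76)/6.02 = 10.073.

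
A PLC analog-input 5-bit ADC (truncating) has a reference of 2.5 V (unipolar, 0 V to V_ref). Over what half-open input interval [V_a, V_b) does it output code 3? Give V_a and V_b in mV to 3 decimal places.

LSB = 2.5/2^5 = 78.125 mV.
V_a = V_low + 3·LSB = 0.234375 V; V_b = V_low + 4·LSB = 0.3125 V.

[234.375 mV, 312.500 mV)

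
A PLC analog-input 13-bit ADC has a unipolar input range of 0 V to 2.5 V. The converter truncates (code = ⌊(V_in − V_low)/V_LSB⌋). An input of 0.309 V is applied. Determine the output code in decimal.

Full-scale span = 2.5 V; LSB = 2.5/2^13 = 305.18 µV.
(0.309 − 0) / 0.000305176 = 1012.531 LSBs.
⌊·⌋(1012.531) = 1012.

code 1012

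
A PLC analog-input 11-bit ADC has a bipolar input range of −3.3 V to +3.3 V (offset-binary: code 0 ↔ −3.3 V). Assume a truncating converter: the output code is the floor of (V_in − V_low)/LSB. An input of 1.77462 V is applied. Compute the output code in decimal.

With 2048 levels over 6.6 V, one step is 3.223 mV.
Input sits at 1574.670 steps above V_low.
Floor → code 1574.

code 1574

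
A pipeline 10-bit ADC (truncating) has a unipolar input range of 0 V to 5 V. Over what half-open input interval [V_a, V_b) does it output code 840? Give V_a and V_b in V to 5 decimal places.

LSB = 5/2^10 = 4.883 mV.
V_a = V_low + 840·LSB = 4.10156 V; V_b = V_low + 841·LSB = 4.10645 V.

[4.10156 V, 4.10645 V)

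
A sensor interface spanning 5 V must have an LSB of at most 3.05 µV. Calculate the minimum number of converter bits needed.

21 bits

Number of steps required ≥ 5 V / 3.05 µV = 1639344.26.
Need 2^N ≥ 1639344.26; 2^20 = 1048576, 2^21 = 2097152.
Minimum N = 21.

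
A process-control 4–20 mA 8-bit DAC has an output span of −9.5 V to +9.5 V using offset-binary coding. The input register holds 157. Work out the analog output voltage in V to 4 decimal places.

2.1523 V

LSB = 19 V / 2^8 = 74.219 mV.
V_out = (−9.5) + 157 × 0.0742188 V = 2.15234 V.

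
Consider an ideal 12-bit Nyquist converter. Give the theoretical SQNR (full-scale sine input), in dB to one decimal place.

74.0 dB

SNR ≈ 6.02·N + 1.76 dB = 6.02·12 + 1.76 = 74.00 dB.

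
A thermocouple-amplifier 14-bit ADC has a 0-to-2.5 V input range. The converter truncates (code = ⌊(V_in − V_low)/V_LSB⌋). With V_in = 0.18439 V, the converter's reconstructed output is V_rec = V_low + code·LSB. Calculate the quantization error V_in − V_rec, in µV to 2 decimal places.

63.83 µV

LSB = 2.5/2^14 = 152.59 µV.
(V_in − V_low)/LSB = (0.18439 − 0)/0.000152588 = 1208.4183 → code 1208 (floor).
Code 1208 maps back to 0 + 1208×0.000152588 V = 0.18432617 V.
V_in − V_rec = 6.38281e-05 V = 63.83 µV.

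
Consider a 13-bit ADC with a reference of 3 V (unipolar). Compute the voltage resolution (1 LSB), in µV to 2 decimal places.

366.21 µV

Full-scale span = 3 V.
LSB = 3 / 2^13 = 3 / 8192 = 0.000366211 V = 366.21 µV.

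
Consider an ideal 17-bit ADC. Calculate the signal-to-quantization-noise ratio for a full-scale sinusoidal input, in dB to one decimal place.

104.1 dB

SNR ≈ 6.02·N + 1.76 dB = 6.02·17 + 1.76 = 104.10 dB.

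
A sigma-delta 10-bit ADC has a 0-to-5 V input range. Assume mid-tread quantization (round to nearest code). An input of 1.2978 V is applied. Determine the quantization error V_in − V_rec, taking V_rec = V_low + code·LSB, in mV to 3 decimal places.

-1.028 mV

Step size: 5 V ÷ 2^10 = 4.883 mV.
Scaled input = 265.7894 LSBs, so code = 266.
V_rec = 0 + 266·0.00488281 = 1.2988281 V.
Error = 1.2978 − 1.2988281 = -0.00102812 V = -1.028 mV.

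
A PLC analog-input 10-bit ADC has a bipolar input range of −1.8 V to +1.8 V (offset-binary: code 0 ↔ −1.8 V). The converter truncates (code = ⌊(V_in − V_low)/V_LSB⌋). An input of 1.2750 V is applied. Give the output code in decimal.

code 874

Full-scale span = 3.6 V; LSB = 3.6/2^10 = 3.516 mV.
(V_in − V_low)/LSB = (1.2750 − (−1.8)) / 0.00351563 = 874.667.
So the output code is 874.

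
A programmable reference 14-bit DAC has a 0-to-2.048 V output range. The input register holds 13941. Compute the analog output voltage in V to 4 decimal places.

LSB = 2.048 V / 2^14 = 125.00 µV.
V_out = 0 + 13941 × 0.000125 V = 1.74263 V.

1.7426 V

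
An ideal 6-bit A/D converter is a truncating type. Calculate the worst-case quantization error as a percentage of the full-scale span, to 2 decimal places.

Truncating → worst-case error = 1 LSB = V_FS/2^6, so 100/64 = 1.5625 % of full scale.

1.56 %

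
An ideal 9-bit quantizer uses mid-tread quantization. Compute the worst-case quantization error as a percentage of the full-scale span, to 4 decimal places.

Rounding → worst-case error = ½ LSB = V_FS/2^10, so 100/1024 = 0.0976562 % of full scale.

0.0977 %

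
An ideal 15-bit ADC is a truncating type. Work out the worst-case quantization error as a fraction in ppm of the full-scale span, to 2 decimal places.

30.52 ppm

Truncating → worst-case error = 1 LSB = V_FS/2^15, so 1e+06/32768 = 30.5176 ppm of full scale.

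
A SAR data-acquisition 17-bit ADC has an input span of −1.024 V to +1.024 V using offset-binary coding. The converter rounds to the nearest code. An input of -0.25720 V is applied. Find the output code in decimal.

With 131072 levels over 2.048 V, one step is 15.62 µV.
(-0.25720 − (−1.024)) / 1.5625e-05 = 49075.200 LSBs.
Round → code 49075.

code 49075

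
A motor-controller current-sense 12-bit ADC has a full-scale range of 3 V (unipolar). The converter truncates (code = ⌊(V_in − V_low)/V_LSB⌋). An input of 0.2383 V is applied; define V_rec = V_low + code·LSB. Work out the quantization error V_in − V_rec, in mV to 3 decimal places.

One LSB is 3 V / 4096 = 0.732 mV.
Scaled input = 325.3589 LSBs, so code = 325.
Code 325 maps back to 0 + 325×0.000732422 V = 0.23803711 V.
V_in − V_rec = 0.000262891 V = 0.263 mV.

0.263 mV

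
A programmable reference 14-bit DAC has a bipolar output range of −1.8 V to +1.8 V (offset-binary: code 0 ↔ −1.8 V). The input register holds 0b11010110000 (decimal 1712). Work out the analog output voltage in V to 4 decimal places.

LSB = 3.6 V / 2^14 = 219.73 µV.
Code 0b11010110000 = 1712 decimal.
V_out = (−1.8) + 1712 × 0.000219727 V = -1.42383 V.

-1.4238 V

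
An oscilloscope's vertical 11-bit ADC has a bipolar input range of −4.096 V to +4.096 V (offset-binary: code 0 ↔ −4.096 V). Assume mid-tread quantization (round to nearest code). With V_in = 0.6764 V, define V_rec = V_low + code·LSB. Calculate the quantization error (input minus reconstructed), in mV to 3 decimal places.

One LSB is 8.192 V / 2048 = 4.000 mV.
(0.6764 − (−4.096))/0.004 = 1193.1000; round gives code 1193.
V_rec = (−4.096) + 1193·0.004 = 0.676 V.
V_in − V_rec = 0.0004 V = 0.400 mV.

0.400 mV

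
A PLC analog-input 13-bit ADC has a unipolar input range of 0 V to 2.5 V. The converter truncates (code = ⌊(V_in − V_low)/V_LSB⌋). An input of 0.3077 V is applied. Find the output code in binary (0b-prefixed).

With 8192 levels over 2.5 V, one step is 305.18 µV.
(0.3077 − 0) / 0.000305176 = 1008.271 LSBs.
⌊·⌋(1008.271) = 1008.
In binary (0b-prefixed): 0b1111110000.

code 0b1111110000 (decimal 1008)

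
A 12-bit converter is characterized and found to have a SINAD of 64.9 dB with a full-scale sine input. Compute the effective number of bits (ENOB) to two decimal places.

10.49 bits

ENOB = (SINAD − 1.76) / 6.02 = (64.9 − 1.76)/6.02 = 10.488.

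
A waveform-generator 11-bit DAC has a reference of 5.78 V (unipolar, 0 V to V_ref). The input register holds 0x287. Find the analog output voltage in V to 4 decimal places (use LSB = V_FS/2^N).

LSB = 5.78 V / 2^11 = 2.822 mV.
Code 0x287 = 647 decimal.
V_out = 0 + 647 × 0.00282227 V = 1.82601 V.

1.8260 V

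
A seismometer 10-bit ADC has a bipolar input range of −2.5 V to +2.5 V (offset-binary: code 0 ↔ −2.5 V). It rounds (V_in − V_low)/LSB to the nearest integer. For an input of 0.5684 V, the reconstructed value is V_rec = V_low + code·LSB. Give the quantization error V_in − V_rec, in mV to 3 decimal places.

Step size: 5 V ÷ 2^10 = 4.883 mV.
(0.5684 − (−2.5))/0.00488281 = 628.4083; round gives code 628.
Code 628 maps back to (−2.5) + 628×0.00488281 V = 0.56640625 V.
V_in − V_rec = 0.00199375 V = 1.994 mV.

1.994 mV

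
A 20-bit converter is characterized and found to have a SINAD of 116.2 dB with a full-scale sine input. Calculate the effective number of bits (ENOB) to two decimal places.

19.01 bits

ENOB = (SINAD − 1.76) / 6.02 = (116.2 − 1.76)/6.02 = 19.010.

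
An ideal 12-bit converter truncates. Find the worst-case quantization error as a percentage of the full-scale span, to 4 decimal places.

0.0244 %

Truncating → worst-case error = 1 LSB = V_FS/2^12, so 100/4096 = 0.0244141 % of full scale.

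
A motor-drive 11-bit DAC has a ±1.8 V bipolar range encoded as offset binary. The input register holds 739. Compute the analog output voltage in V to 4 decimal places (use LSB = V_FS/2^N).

LSB = 3.6 V / 2^11 = 1.758 mV.
V_out = (−1.8) + 739 × 0.00175781 V = -0.500977 V.

-0.5010 V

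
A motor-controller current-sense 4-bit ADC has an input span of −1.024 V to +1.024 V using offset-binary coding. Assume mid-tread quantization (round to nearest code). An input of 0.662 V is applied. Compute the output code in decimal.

code 13

Full-scale span = 2.048 V; LSB = 2.048/2^4 = 128.000 mV.
Input sits at 13.172 steps above V_low.
Round → code 13.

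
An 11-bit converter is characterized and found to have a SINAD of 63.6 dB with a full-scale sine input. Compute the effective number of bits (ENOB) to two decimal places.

10.27 bits

ENOB = (SINAD − 1.76) / 6.02 = (63.6 − 1.76)/6.02 = 10.272.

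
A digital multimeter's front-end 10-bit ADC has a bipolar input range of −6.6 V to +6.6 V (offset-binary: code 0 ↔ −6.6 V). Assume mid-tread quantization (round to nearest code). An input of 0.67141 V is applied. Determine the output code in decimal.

Full-scale span = 13.2 V; LSB = 13.2/2^10 = 12.891 mV.
(V_in − V_low)/LSB = (0.67141 − (−6.6)) / 0.0128906 = 564.085.
round(564.085) = 564.

code 564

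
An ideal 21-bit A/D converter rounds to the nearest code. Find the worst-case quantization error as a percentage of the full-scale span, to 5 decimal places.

Rounding → worst-case error = ½ LSB = V_FS/2^22, so 100/4194304 = 2.38419e-05 % of full scale.

0.00002 %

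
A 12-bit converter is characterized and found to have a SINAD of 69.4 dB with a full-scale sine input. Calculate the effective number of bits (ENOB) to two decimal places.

11.24 bits

ENOB = (SINAD − 1.76) / 6.02 = (69.4 − 1.76)/6.02 = 11.236.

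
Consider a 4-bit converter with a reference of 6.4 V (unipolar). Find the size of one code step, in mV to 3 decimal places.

Full-scale span = 6.4 V.
LSB = 6.4 / 2^4 = 6.4 / 16 = 0.4 V = 400.000 mV.

400.000 mV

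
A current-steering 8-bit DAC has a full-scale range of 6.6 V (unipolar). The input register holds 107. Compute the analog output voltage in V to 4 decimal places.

LSB = 6.6 V / 2^8 = 25.781 mV.
V_out = 0 + 107 × 0.0257812 V = 2.75859 V.

2.7586 V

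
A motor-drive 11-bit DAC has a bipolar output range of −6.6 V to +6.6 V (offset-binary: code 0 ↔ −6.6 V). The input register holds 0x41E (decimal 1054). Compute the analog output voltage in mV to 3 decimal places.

LSB = 13.2 V / 2^11 = 6.445 mV.
Code 0x41E = 1054 decimal.
V_out = (−6.6) + 1054 × 0.00644531 V = 0.193359 V.
= 193.359 mV.

193.359 mV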